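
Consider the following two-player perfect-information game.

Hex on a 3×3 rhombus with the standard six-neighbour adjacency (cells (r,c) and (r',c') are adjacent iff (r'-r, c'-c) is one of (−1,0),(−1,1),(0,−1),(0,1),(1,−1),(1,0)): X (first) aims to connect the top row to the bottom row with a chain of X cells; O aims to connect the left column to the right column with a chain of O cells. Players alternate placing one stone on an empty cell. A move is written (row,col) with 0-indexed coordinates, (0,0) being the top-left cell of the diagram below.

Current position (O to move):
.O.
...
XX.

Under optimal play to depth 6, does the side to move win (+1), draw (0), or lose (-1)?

[.O./.../XX.] O move#1: (0,0):-1/OO./.../XX., (0,2):+1/.OO/.../XX.*, (1,0):-1/.O./O../XX., (1,1):+1/.O./.O./XX., (1,2):+1/.O./..O/XX., (2,2):-1/.O./.../XXO
[.OO/.../XX.] X move#2: (0,0):-1/XOO/.../XX.*, (1,0):-1/.OO/X../XX., (1,1):-1/.OO/.X./XX., (1,2):-1/.OO/..X/XX., (2,2):-1/.OO/.../XXX
[XOO/.../XX.] O move#3: (1,0):+1/XOO/O../XX.*, (1,1):-1/XOO/.O./XX., (1,2):-1/XOO/..O/XX., (2,2):-1/XOO/.../XXO
[XOO/O../XX.] end (terminal -1, X#4); searched .O./.../XX. to 6

value(.O./.../XX., O) = +1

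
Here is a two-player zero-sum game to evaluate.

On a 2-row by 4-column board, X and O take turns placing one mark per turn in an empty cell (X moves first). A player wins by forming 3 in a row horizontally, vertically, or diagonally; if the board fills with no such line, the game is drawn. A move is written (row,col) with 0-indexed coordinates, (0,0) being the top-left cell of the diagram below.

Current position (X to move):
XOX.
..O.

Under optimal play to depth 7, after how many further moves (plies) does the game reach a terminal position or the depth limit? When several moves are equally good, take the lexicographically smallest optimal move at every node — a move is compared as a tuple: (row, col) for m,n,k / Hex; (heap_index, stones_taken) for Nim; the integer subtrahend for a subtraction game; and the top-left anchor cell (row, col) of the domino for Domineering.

PV length from [XOX./..O.]: 4 plies

p1 X@[XOX./..O.]: (0,3)[XOXX/..O.]-1 (1,0)[XOX./X.O.]+0* (1,1)[XOX./.XO.]+0 (1,3)[XOX./..OX]+0
p2 O@[XOX./X.O.]: (0,3)[XOXO/X.O.]+0* (1,1)[XOX./XOO.]+0 (1,3)[XOX./X.OO]+0
p3 X@[XOXO/X.O.]: (1,1)[XOXO/XXO.]+0* (1,3)[XOXO/X.OX]+0
p4 O@[XOXO/XXO.]: (1,3)[XOXO/XXOO]+0*
p5 X@[XOXO/XXOO] terminal +0; root [XOX./..O.] d7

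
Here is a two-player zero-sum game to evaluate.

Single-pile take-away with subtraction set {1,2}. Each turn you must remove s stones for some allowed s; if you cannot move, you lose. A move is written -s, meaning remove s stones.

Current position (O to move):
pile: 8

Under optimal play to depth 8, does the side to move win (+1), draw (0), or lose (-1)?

value(8, O) = +1

[8] O move#1: -1:-1/7, -2:+1/6*
[6] X move#2: -1:-1/5*, -2:-1/4
[5] O move#3: -1:-1/4, -2:+1/3*
[3] X move#4: -1:-1/2*, -2:-1/1
[2] O move#5: -1:-1/1, -2:+1/0*
[0] end (terminal -1, X#6); searched 8 to 8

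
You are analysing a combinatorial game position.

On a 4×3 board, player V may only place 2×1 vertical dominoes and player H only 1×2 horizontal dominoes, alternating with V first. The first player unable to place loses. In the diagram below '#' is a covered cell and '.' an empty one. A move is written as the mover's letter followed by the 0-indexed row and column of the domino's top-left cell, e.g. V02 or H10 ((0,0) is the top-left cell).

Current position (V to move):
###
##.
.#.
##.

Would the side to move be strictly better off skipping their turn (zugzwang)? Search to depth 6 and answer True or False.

zugzwang(###/##./.#./##., V) = False

ply 1, V at ###/##./.#./##. | V12=+1→###/###/.##/##.*; V22=+1→###/##./.##/###
ply 2: ###/###/.##/##. is terminal -1 (H); from ###/##./.#./##. depth 6
pass branch (H moves first from the same position):
  | ply 1: ###/##./.#./##. is terminal -1 (H); from ###/##./.#./##. depth 6
V moving scores +1; V passing scores +1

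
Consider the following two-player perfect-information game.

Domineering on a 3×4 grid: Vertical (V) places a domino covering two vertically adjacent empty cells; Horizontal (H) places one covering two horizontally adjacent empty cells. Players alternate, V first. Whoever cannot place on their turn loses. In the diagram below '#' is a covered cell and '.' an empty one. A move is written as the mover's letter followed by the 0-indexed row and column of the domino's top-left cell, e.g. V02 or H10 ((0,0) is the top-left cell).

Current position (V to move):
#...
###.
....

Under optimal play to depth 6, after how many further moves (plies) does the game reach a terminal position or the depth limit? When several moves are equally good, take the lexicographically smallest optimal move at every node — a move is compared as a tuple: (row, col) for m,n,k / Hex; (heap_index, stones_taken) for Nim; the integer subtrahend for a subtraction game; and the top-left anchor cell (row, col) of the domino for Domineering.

PV length from [#.../###./....]: 2 plies

ply 1, V at #.../###./.... | V03=-1→#..#/####/....*; V13=-1→#.../####/...#
ply 2, H at #..#/####/.... | H01=+1→####/####/....*; H20=+1→#..#/####/##..; H21=+1→#..#/####/.##.; H22=+1→#..#/####/..##
ply 3: ####/####/.... is terminal -1 (V); from #.../###./.... depth 6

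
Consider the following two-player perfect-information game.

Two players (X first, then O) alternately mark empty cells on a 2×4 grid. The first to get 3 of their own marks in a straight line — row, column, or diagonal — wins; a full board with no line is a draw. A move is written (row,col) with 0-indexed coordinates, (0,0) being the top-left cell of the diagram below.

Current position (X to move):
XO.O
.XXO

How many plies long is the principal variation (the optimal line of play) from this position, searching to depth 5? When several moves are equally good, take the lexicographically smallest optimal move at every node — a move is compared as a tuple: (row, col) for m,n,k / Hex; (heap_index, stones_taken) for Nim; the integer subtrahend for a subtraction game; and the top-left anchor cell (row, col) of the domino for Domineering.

PV length from [XO.O/.XXO]: 1 ply

[XO.O/.XXO] X move#1: (0,2):+0/XOXO/.XXO, (1,0):+1/XO.O/XXXO*
[XO.O/XXXO] end (terminal -1, O#2); searched XO.O/.XXO to 5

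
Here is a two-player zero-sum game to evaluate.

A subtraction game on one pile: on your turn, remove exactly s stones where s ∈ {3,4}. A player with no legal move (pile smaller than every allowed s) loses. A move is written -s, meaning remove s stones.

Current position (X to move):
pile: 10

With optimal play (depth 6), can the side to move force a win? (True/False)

X winning at [10]: True

[10] X move#1: -3:+1/7*, -4:-1/6
[7] O move#2: -3:-1/4*, -4:-1/3
[4] X move#3: -3:+1/1*, -4:+1/0
[1] end (terminal -1, O#4); searched 10 to 6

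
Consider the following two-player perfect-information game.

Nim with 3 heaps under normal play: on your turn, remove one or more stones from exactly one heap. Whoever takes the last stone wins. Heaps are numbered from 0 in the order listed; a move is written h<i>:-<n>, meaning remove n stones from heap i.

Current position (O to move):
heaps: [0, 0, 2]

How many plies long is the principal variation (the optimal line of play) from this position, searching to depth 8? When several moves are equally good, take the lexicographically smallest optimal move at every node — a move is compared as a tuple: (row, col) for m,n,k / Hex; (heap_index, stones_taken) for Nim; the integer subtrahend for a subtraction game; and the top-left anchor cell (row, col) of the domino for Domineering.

p1 O@[(0,0,2)]: h2:-1[(0,0,1)]-1 h2:-2[(0,0,0)]+1*
p2 X@[(0,0,0)] terminal -1; root [(0,0,2)] d8

PV length from [(0,0,2)]: 1 ply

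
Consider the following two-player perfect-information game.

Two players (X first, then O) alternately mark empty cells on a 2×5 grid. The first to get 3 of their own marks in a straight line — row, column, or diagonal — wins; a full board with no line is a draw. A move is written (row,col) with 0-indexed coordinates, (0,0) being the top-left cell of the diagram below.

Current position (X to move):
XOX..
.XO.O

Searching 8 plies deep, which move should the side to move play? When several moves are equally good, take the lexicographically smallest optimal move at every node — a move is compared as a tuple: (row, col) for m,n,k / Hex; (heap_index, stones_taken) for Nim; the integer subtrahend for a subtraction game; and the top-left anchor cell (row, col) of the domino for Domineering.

ply 1, X at XOX../.XO.O | (0,3)=-1→XOXX./.XO.O; (0,4)=-1→XOX.X/.XO.O; (1,0)=-1→XOX../XXO.O; (1,3)=+0→XOX../.XOXO*
ply 2, O at XOX../.XOXO | (0,3)=+0→XOXO./.XOXO*; (0,4)=+0→XOX.O/.XOXO; (1,0)=+0→XOX../OXOXO
ply 3, X at XOXO./.XOXO | (0,4)=+0→XOXOX/.XOXO*; (1,0)=+0→XOXO./XXOXO
ply 4, O at XOXOX/.XOXO | (1,0)=+0→XOXOX/OXOXO*
ply 5: XOXOX/OXOXO is terminal +0 (X); from XOX../.XO.O depth 8

X's best at [XOX../.XO.O]: (1,3)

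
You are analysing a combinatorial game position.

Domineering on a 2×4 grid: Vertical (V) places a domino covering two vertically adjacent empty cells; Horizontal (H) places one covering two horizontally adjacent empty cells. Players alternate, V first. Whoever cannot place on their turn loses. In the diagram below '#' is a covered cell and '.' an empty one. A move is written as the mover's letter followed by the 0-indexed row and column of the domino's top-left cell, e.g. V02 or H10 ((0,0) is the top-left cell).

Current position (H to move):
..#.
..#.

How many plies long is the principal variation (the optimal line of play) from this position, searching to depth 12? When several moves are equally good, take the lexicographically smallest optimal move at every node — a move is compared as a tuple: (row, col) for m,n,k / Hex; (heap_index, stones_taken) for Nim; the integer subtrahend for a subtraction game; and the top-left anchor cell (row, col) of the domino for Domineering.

PV length from [..#./..#.]: 3 plies

p1 H@[..#./..#.]: H00[###./..#.]+1* H10[..#./###.]+1
p2 V@[###./..#.]: V03[####/..##]-1*
p3 H@[####/..##]: H10[####/####]+1*
p4 V@[####/####] terminal -1; root [..#./..#.] d12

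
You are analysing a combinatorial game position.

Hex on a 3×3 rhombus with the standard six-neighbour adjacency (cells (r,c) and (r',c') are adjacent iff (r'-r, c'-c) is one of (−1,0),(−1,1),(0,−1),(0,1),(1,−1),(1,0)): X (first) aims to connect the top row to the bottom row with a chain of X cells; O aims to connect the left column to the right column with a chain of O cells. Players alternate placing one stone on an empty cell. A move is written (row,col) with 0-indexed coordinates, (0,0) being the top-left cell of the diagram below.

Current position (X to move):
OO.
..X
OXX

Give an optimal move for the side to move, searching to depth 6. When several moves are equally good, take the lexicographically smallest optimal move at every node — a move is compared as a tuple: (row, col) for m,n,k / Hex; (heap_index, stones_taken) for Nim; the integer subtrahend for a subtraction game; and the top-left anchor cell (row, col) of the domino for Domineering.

p1 X@[OO./..X/OXX]: (0,2)[OOX/..X/OXX]+1* (1,0)[OO./X.X/OXX]-1 (1,1)[OO./.XX/OXX]-1
p2 O@[OOX/..X/OXX] terminal -1; root [OO./..X/OXX] d6

X's best at [OO./..X/OXX]: (0,2)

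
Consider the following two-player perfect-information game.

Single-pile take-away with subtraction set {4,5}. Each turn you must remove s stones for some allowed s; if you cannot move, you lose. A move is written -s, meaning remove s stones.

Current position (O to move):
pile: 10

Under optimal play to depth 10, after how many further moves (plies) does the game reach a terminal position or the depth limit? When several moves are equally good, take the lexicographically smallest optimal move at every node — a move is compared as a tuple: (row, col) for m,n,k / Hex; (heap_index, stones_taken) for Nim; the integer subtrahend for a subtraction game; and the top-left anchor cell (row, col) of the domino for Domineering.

PV length from [10]: 2 plies

[10] O move#1: -4:-1/6*, -5:-1/5
[6] X move#2: -4:+1/2*, -5:+1/1
[2] end (terminal -1, O#3); searched 10 to 10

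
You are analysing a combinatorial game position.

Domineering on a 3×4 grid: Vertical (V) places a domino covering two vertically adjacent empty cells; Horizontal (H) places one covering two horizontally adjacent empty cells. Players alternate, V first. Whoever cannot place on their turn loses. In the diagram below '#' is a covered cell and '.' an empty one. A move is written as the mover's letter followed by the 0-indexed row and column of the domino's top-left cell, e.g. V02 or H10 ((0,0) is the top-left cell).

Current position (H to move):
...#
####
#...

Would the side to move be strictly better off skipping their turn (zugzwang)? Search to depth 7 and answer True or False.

[...#/####/#...] H move#1: H00:+1/##.#/####/#...*, H01:+1/.###/####/#..., H21:+1/...#/####/###., H22:+1/...#/####/#.##
[##.#/####/#...] end (terminal -1, V#2); searched ...#/####/#... to 7
suppose H passes — search the same position with V to move:
pass> [...#/####/#...] end (terminal -1, V#1); searched ...#/####/#... to 7
for H: play +1, pass +1

zugzwang(...#/####/#..., H) = False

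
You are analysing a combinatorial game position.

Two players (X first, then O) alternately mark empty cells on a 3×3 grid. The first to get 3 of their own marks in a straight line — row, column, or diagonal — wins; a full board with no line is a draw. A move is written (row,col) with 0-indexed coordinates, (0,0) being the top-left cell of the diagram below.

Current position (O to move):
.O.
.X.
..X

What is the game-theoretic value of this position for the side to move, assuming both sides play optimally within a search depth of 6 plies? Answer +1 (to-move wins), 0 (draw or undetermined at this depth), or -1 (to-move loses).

value(.O./.X./..X, O) = -1

ply 1, O at .O./.X./..X | (0,0)=-1→OO./.X./..X*; (0,2)=-1→.OO/.X./..X; (1,0)=-1→.O./OX./..X; (1,2)=-1→.O./.XO/..X; (2,0)=-1→.O./.X./O.X; (2,1)=-1→.O./.X./.OX
ply 2, X at OO./.X./..X | (0,2)=+1→OOX/.X./..X*; (1,0)=-1→OO./XX./..X; (1,2)=-1→OO./.XX/..X; (2,0)=-1→OO./.X./X.X; (2,1)=-1→OO./.X./.XX
ply 3, O at OOX/.X./..X | (1,0)=-1→OOX/OX./..X*; (1,2)=-1→OOX/.XO/..X; (2,0)=-1→OOX/.X./O.X; (2,1)=-1→OOX/.X./.OX
ply 4, X at OOX/OX./..X | (1,2)=+1→OOX/OXX/..X*; (2,0)=+1→OOX/OX./X.X; (2,1)=-1→OOX/OX./.XX
ply 5: OOX/OXX/..X is terminal -1 (O); from .O./.X./..X depth 6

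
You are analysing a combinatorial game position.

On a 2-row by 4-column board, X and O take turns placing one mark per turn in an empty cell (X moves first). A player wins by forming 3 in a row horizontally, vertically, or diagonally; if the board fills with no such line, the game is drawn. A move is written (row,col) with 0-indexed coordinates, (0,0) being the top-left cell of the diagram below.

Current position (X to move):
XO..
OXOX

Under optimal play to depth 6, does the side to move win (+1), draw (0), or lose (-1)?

ply 1, X at XO../OXOX | (0,2)=+0→XOX./OXOX*; (0,3)=+0→XO.X/OXOX
ply 2, O at XOX./OXOX | (0,3)=+0→XOXO/OXOX*
ply 3: XOXO/OXOX is terminal +0 (X); from XO../OXOX depth 6

value(XO../OXOX, X) = 0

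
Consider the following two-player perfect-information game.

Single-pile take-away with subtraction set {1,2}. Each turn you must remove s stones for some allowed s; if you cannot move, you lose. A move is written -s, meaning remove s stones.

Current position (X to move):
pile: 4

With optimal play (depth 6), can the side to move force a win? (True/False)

ply 1, X at 4 | -1=+1→3*; -2=-1→2
ply 2, O at 3 | -1=-1→2*; -2=-1→1
ply 3, X at 2 | -1=-1→1; -2=+1→0*
ply 4: 0 is terminal -1 (O); from 4 depth 6

X winning at [4]: True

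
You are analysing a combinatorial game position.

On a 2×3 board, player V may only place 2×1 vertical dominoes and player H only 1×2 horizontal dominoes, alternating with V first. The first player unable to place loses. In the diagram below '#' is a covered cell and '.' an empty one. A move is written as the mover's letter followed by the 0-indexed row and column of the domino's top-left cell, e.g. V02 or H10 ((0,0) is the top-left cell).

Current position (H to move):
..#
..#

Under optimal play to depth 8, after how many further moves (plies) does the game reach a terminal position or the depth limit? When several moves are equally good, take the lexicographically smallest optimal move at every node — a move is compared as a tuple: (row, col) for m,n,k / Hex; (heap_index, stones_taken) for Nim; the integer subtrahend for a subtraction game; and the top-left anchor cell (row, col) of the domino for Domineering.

PV length from [..#/..#]: 1 ply

ply 1, H at ..#/..# | H00=+1→###/..#*; H10=+1→..#/###
ply 2: ###/..# is terminal -1 (V); from ..#/..# depth 8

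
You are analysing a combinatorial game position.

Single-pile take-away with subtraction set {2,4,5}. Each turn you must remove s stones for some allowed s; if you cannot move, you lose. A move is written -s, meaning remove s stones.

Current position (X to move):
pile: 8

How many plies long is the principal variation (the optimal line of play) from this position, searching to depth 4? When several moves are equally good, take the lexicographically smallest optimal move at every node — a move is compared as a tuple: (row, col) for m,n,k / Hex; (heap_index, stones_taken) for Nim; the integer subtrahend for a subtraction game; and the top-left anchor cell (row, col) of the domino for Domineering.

PV length from [8]: 2 plies

ply 1, X at 8 | -2=-1→6*; -4=-1→4; -5=-1→3
ply 2, O at 6 | -2=-1→4; -4=-1→2; -5=+1→1*
ply 3: 1 is terminal -1 (X); from 8 depth 4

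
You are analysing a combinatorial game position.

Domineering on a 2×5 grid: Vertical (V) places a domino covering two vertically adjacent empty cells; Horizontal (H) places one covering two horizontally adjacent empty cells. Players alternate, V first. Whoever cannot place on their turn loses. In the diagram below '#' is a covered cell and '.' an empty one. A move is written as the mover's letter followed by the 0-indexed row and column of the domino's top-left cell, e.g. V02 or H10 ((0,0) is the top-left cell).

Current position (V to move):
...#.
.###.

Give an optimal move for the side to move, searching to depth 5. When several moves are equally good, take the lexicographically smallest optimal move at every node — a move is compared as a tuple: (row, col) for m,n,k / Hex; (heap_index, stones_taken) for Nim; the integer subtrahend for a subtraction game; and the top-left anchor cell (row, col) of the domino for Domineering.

p1 V@[...#./.###.]: V00[#..#./####.]+1* V04[...##/.####]-1
p2 H@[#..#./####.]: H01[####./####.]-1*
p3 V@[####./####.]: V04[#####/#####]+1*
p4 H@[#####/#####] terminal -1; root [...#./.###.] d5

V's best at [...#./.###.]: V00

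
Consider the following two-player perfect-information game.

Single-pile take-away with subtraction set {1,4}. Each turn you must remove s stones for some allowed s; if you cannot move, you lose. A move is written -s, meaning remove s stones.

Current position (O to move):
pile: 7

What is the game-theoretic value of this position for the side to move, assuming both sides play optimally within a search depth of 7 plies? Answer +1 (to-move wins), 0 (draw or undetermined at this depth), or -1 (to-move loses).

value(7, O) = -1

[7] O move#1: -1:-1/6*, -4:-1/3
[6] X move#2: -1:+1/5*, -4:+1/2
[5] O move#3: -1:-1/4*, -4:-1/1
[4] X move#4: -1:-1/3, -4:+1/0*
[0] end (terminal -1, O#5); searched 7 to 7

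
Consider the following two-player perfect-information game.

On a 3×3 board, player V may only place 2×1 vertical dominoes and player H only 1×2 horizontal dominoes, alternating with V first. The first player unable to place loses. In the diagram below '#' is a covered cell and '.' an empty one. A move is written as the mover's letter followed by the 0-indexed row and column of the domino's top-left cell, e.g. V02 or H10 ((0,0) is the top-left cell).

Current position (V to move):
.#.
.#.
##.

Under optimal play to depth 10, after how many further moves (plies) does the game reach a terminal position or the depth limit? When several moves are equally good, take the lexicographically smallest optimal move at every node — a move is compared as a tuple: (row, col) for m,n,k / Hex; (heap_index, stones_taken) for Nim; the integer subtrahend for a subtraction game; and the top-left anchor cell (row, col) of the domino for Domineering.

[.#./.#./##.] V move#1: V00:+1/##./##./##.*, V02:+1/.##/.##/##., V12:+1/.#./.##/###
[##./##./##.] end (terminal -1, H#2); searched .#./.#./##. to 10

PV length from [.#./.#./##.]: 1 ply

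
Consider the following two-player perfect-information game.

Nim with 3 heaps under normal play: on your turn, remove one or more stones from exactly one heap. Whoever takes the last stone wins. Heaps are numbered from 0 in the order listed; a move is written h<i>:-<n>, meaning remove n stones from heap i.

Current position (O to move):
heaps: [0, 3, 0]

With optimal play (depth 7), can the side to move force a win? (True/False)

O winning at [(0,3,0)]: True

p1 O@[(0,3,0)]: h1:-1[(0,2,0)]-1 h1:-2[(0,1,0)]-1 h1:-3[(0,0,0)]+1*
p2 X@[(0,0,0)] terminal -1; root [(0,3,0)] d7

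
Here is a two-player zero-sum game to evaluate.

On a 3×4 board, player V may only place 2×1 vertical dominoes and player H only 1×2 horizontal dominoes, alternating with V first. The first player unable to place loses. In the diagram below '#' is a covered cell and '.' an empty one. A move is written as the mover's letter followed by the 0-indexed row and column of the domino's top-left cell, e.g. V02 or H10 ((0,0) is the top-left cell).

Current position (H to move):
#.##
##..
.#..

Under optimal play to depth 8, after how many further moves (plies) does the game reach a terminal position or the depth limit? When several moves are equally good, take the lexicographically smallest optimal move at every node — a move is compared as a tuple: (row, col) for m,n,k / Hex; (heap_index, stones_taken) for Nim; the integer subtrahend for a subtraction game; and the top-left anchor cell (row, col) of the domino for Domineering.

[#.##/##../.#..] H move#1: H12:+1/#.##/####/.#..*, H22:+1/#.##/##../.###
[#.##/####/.#..] end (terminal -1, V#2); searched #.##/##../.#.. to 8

PV length from [#.##/##../.#..]: 1 ply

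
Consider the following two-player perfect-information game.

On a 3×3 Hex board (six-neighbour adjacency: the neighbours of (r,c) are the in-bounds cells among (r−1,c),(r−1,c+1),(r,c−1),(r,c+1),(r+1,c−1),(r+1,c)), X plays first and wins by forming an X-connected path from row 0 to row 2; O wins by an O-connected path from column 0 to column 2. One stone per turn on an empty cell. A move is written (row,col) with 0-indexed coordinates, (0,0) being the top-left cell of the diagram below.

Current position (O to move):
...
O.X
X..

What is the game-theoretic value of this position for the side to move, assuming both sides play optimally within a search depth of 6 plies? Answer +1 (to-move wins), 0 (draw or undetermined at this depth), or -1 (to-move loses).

p1 O@[.../O.X/X..]: (0,0)[O../O.X/X..]-1 (0,1)[.O./O.X/X..]-1 (0,2)[..O/O.X/X..]+1* (1,1)[.../OOX/X..]-1 (2,1)[.../O.X/XO.]-1 (2,2)[.../O.X/X.O]-1
p2 X@[..O/O.X/X..]: (0,0)[X.O/O.X/X..]-1* (0,1)[.XO/O.X/X..]-1 (1,1)[..O/OXX/X..]-1 (2,1)[..O/O.X/XX.]-1 (2,2)[..O/O.X/X.X]-1
p3 O@[X.O/O.X/X..]: (0,1)[XOO/O.X/X..]+1* (1,1)[X.O/OOX/X..]+1 (2,1)[X.O/O.X/XO.]+1 (2,2)[X.O/O.X/X.O]+1
p4 X@[XOO/O.X/X..] terminal -1; root [.../O.X/X..] d6

value(.../O.X/X.., O) = +1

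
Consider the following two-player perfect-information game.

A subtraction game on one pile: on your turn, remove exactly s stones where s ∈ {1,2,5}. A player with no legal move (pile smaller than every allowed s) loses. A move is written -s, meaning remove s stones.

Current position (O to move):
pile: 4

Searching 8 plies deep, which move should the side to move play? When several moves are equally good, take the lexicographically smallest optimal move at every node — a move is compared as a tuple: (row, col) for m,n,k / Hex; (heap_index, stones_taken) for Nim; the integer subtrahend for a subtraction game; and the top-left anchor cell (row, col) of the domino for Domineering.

O's best at [4]: -1

p1 O@[4]: -1[3]+1* -2[2]-1
p2 X@[3]: -1[2]-1* -2[1]-1
p3 O@[2]: -1[1]-1 -2[0]+1*
p4 X@[0] terminal -1; root [4] d8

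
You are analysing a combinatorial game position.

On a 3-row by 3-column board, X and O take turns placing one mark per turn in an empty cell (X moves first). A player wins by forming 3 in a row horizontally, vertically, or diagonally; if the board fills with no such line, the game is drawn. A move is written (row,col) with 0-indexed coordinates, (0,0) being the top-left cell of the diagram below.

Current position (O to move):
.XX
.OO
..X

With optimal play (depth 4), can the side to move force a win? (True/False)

ply 1, O at .XX/.OO/..X | (0,0)=+0→OXX/.OO/..X; (1,0)=+1→.XX/OOO/..X*; (2,0)=-1→.XX/.OO/O.X; (2,1)=-1→.XX/.OO/.OX
ply 2: .XX/OOO/..X is terminal -1 (X); from .XX/.OO/..X depth 4

O winning at [.XX/.OO/..X]: True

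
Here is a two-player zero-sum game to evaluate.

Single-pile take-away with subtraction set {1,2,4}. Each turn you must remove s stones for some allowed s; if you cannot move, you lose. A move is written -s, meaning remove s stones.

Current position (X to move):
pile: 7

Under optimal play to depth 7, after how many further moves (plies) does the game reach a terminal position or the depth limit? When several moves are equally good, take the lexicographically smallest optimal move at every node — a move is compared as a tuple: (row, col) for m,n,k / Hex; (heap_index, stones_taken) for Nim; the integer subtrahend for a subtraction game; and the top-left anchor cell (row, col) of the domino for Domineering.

p1 X@[7]: -1[6]+1* -2[5]-1 -4[3]+1
p2 O@[6]: -1[5]-1* -2[4]-1 -4[2]-1
p3 X@[5]: -1[4]-1 -2[3]+1* -4[1]-1
p4 O@[3]: -1[2]-1* -2[1]-1
p5 X@[2]: -1[1]-1 -2[0]+1*
p6 O@[0] terminal -1; root [7] d7

PV length from [7]: 5 plies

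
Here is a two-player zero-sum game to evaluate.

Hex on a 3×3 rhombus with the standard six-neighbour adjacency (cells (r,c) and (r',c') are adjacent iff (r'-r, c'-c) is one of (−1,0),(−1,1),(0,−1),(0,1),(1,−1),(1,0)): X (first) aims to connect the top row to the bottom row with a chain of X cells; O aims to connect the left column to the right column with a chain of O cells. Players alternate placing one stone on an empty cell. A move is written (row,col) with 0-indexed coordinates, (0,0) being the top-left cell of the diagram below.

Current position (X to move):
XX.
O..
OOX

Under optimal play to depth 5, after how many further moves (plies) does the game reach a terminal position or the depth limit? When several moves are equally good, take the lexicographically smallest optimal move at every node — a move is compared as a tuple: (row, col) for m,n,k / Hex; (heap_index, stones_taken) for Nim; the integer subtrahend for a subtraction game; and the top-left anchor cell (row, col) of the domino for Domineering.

ply 1, X at XX./O../OOX | (0,2)=-1→XXX/O../OOX; (1,1)=-1→XX./OX./OOX; (1,2)=+1→XX./O.X/OOX*
ply 2, O at XX./O.X/OOX | (0,2)=-1→XXO/O.X/OOX*; (1,1)=-1→XX./OOX/OOX
ply 3, X at XXO/O.X/OOX | (1,1)=+1→XXO/OXX/OOX*
ply 4: XXO/OXX/OOX is terminal -1 (O); from XX./O../OOX depth 5

PV length from [XX./O../OOX]: 3 plies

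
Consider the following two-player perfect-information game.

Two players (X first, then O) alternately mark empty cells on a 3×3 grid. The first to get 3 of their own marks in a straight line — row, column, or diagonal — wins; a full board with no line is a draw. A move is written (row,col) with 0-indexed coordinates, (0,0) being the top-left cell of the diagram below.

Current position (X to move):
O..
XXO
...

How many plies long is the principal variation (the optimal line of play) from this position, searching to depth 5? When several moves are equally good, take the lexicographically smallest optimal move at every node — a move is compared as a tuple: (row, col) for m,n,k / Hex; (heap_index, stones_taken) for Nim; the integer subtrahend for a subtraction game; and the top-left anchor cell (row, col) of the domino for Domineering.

PV length from [O../XXO/...]: 5 plies

p1 X@[O../XXO/...]: (0,1)[OX./XXO/...]+0* (0,2)[O.X/XXO/...]+0 (2,0)[O../XXO/X..]-1 (2,1)[O../XXO/.X.]+0 (2,2)[O../XXO/..X]+0
p2 O@[OX./XXO/...]: (0,2)[OXO/XXO/...]-1 (2,0)[OX./XXO/O..]-1 (2,1)[OX./XXO/.O.]+0* (2,2)[OX./XXO/..O]-1
p3 X@[OX./XXO/.O.]: (0,2)[OXX/XXO/.O.]+0* (2,0)[OX./XXO/XO.]+0 (2,2)[OX./XXO/.OX]+0
p4 O@[OXX/XXO/.O.]: (2,0)[OXX/XXO/OO.]+0* (2,2)[OXX/XXO/.OO]-1
p5 X@[OXX/XXO/OO.]: (2,2)[OXX/XXO/OOX]+0*
p6 O@[OXX/XXO/OOX] terminal +0; root [O../XXO/...] d5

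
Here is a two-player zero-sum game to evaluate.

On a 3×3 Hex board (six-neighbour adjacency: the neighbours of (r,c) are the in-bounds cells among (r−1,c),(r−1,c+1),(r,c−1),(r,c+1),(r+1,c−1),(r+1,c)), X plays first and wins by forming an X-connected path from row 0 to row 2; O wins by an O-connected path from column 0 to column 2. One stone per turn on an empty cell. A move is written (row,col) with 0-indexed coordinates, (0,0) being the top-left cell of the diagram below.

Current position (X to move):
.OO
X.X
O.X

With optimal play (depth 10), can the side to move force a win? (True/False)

X winning at [.OO/X.X/O.X]: False

[.OO/X.X/O.X] X move#1: (0,0):-1/XOO/X.X/O.X*, (1,1):-1/.OO/XXX/O.X, (2,1):-1/.OO/X.X/OXX
[XOO/X.X/O.X] O move#2: (1,1):+1/XOO/XOX/O.X*, (2,1):-1/XOO/X.X/OOX
[XOO/XOX/O.X] end (terminal -1, X#3); searched .OO/X.X/O.X to 10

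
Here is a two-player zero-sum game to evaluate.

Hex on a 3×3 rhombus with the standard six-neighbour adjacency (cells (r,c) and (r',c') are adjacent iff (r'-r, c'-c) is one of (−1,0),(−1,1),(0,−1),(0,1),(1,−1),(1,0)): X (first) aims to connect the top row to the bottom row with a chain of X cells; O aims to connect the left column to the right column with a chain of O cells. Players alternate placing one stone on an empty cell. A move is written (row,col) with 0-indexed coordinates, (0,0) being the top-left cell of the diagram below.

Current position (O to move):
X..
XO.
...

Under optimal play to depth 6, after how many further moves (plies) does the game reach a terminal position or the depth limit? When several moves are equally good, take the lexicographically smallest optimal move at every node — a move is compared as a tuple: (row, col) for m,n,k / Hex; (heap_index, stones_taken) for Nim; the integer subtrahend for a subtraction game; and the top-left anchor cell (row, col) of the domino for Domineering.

p1 O@[X../XO./...]: (0,1)[XO./XO./...]-1 (0,2)[X.O/XO./...]-1 (1,2)[X../XOO/...]-1 (2,0)[X../XO./O..]+1* (2,1)[X../XO./.O.]-1 (2,2)[X../XO./..O]-1
p2 X@[X../XO./O..]: (0,1)[XX./XO./O..]-1* (0,2)[X.X/XO./O..]-1 (1,2)[X../XOX/O..]-1 (2,1)[X../XO./OX.]-1 (2,2)[X../XO./O.X]-1
p3 O@[XX./XO./O..]: (0,2)[XXO/XO./O..]+1* (1,2)[XX./XOO/O..]+1 (2,1)[XX./XO./OO.]+1 (2,2)[XX./XO./O.O]+1
p4 X@[XXO/XO./O..] terminal -1; root [X../XO./...] d6

PV length from [X../XO./...]: 3 plies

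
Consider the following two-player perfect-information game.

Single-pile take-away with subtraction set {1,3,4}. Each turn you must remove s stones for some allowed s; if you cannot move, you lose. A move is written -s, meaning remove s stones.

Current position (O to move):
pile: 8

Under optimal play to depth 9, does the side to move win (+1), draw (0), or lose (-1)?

ply 1, O at 8 | -1=+1→7*; -3=-1→5; -4=-1→4
ply 2, X at 7 | -1=-1→6*; -3=-1→4; -4=-1→3
ply 3, O at 6 | -1=-1→5; -3=-1→3; -4=+1→2*
ply 4, X at 2 | -1=-1→1*
ply 5, O at 1 | -1=+1→0*
ply 6: 0 is terminal -1 (X); from 8 depth 9

value(8, O) = +1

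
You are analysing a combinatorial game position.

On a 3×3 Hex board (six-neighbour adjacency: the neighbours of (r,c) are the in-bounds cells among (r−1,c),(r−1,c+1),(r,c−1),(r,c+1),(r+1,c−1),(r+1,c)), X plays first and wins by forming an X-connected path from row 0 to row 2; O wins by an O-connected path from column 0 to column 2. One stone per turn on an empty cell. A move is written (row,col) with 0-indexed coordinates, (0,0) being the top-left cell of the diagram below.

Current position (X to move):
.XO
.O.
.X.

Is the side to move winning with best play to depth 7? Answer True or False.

[.XO/.O./.X.] X move#1: (0,0):-1/XXO/.O./.X.*, (1,0):-1/.XO/XO./.X., (1,2):-1/.XO/.OX/.X., (2,0):-1/.XO/.O./XX., (2,2):-1/.XO/.O./.XX
[XXO/.O./.X.] O move#2: (1,0):+1/XXO/OO./.X.*, (1,2):+1/XXO/.OO/.X., (2,0):+1/XXO/.O./OX., (2,2):+1/XXO/.O./.XO
[XXO/OO./.X.] end (terminal -1, X#3); searched .XO/.O./.X. to 7

X winning at [.XO/.O./.X.]: False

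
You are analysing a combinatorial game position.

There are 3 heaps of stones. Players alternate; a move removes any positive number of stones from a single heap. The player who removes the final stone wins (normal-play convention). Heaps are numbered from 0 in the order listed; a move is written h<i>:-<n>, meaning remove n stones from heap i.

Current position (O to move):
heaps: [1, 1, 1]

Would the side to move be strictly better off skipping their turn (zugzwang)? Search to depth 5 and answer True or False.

zugzwang((1,1,1), O) = False

ply 1, O at (1,1,1) | h0:-1=+1→(0,1,1)*; h1:-1=+1→(1,0,1); h2:-1=+1→(1,1,0)
ply 2, X at (0,1,1) | h1:-1=-1→(0,0,1)*; h2:-1=-1→(0,1,0)
ply 3, O at (0,0,1) | h2:-1=+1→(0,0,0)*
ply 4: (0,0,0) is terminal -1 (X); from (1,1,1) depth 5
suppose O passes — search the same position with X to move:
pass> ply 1, X at (1,1,1) | h0:-1=+1→(0,1,1)*; h1:-1=+1→(1,0,1); h2:-1=+1→(1,1,0)
pass> ply 2, O at (0,1,1) | h1:-1=-1→(0,0,1)*; h2:-1=-1→(0,1,0)
pass> ply 3, X at (0,0,1) | h2:-1=+1→(0,0,0)*
pass> ply 4: (0,0,0) is terminal -1 (O); from (1,1,1) depth 5
for O: play +1, pass -1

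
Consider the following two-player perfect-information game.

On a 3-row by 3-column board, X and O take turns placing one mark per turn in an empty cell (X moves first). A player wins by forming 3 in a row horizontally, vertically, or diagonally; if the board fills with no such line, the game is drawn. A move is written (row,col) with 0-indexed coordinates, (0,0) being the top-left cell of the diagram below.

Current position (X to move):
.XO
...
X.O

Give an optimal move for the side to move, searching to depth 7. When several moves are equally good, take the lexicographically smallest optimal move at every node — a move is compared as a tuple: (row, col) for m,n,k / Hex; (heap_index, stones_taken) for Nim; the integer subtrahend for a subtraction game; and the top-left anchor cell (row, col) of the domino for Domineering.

X's best at [.XO/.../X.O]: (1,2)

ply 1, X at .XO/.../X.O | (0,0)=-1→XXO/.../X.O; (1,0)=-1→.XO/X../X.O; (1,1)=-1→.XO/.X./X.O; (1,2)=+0→.XO/..X/X.O*; (2,1)=-1→.XO/.../XXO
ply 2, O at .XO/..X/X.O | (0,0)=-1→OXO/..X/X.O; (1,0)=+0→.XO/O.X/X.O*; (1,1)=+0→.XO/.OX/X.O; (2,1)=-1→.XO/..X/XOO
ply 3, X at .XO/O.X/X.O | (0,0)=+0→XXO/O.X/X.O*; (1,1)=+0→.XO/OXX/X.O; (2,1)=+0→.XO/O.X/XXO
ply 4, O at XXO/O.X/X.O | (1,1)=+0→XXO/OOX/X.O*; (2,1)=+0→XXO/O.X/XOO
ply 5, X at XXO/OOX/X.O | (2,1)=+0→XXO/OOX/XXO*
ply 6: XXO/OOX/XXO is terminal +0 (O); from .XO/.../X.O depth 7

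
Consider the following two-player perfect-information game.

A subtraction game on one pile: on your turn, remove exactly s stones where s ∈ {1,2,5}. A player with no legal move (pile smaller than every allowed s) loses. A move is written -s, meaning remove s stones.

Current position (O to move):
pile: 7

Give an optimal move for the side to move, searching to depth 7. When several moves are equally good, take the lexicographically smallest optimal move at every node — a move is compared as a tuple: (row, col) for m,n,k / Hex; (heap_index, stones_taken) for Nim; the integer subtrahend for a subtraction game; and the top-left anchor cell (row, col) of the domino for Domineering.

O's best at [7]: -1

ply 1, O at 7 | -1=+1→6*; -2=-1→5; -5=-1→2
ply 2, X at 6 | -1=-1→5*; -2=-1→4; -5=-1→1
ply 3, O at 5 | -1=-1→4; -2=+1→3*; -5=+1→0
ply 4, X at 3 | -1=-1→2*; -2=-1→1
ply 5, O at 2 | -1=-1→1; -2=+1→0*
ply 6: 0 is terminal -1 (X); from 7 depth 7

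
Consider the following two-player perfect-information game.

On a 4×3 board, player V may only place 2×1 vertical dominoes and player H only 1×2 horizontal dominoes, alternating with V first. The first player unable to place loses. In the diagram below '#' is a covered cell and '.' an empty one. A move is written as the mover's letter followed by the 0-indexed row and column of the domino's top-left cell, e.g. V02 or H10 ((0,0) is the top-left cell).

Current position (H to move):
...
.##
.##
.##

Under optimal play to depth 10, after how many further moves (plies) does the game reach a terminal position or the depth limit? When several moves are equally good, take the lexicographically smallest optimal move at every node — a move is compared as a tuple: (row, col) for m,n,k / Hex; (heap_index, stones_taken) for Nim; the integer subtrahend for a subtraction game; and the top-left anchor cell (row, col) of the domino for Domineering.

PV length from [.../.##/.##/.##]: 2 plies

[.../.##/.##/.##] H move#1: H00:-1/##./.##/.##/.##*, H01:-1/.##/.##/.##/.##
[##./.##/.##/.##] V move#2: V10:+1/##./###/###/.##*, V20:+1/##./.##/###/###
[##./###/###/.##] end (terminal -1, H#3); searched .../.##/.##/.## to 10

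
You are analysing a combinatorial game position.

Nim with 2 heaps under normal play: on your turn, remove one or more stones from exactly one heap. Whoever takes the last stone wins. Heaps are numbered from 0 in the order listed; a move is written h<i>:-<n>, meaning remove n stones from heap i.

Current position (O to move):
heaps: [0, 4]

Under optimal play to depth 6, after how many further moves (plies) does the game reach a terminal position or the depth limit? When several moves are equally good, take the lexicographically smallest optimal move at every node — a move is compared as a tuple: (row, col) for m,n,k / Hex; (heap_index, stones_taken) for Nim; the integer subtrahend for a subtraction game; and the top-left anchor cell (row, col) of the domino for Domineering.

PV length from [(0,4)]: 1 ply

ply 1, O at (0,4) | h1:-1=-1→(0,3); h1:-2=-1→(0,2); h1:-3=-1→(0,1); h1:-4=+1→(0,0)*
ply 2: (0,0) is terminal -1 (X); from (0,4) depth 6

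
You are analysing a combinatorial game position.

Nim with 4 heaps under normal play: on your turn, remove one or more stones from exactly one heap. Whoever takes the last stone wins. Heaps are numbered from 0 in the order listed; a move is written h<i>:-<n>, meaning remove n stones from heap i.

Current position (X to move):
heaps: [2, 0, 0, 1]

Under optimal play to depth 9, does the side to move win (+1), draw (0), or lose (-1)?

value((2,0,0,1), X) = +1

ply 1, X at (2,0,0,1) | h0:-1=+1→(1,0,0,1)*; h0:-2=-1→(0,0,0,1); h3:-1=-1→(2,0,0,0)
ply 2, O at (1,0,0,1) | h0:-1=-1→(0,0,0,1)*; h3:-1=-1→(1,0,0,0)
ply 3, X at (0,0,0,1) | h3:-1=+1→(0,0,0,0)*
ply 4: (0,0,0,0) is terminal -1 (O); from (2,0,0,1) depth 9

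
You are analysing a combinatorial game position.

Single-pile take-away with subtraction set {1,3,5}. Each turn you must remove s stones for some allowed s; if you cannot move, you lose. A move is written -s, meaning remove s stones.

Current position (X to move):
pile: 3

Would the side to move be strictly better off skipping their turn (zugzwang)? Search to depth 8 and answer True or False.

zugzwang(3, X) = False

[3] X move#1: -1:+1/2*, -3:+1/0
[2] O move#2: -1:-1/1*
[1] X move#3: -1:+1/0*
[0] end (terminal -1, O#4); searched 3 to 8
pass branch (O moves first from the same position):
  | [3] O move#1: -1:+1/2*, -3:+1/0
  | [2] X move#2: -1:-1/1*
  | [1] O move#3: -1:+1/0*
  | [0] end (terminal -1, X#4); searched 3 to 8
X moving scores +1; X passing scores -1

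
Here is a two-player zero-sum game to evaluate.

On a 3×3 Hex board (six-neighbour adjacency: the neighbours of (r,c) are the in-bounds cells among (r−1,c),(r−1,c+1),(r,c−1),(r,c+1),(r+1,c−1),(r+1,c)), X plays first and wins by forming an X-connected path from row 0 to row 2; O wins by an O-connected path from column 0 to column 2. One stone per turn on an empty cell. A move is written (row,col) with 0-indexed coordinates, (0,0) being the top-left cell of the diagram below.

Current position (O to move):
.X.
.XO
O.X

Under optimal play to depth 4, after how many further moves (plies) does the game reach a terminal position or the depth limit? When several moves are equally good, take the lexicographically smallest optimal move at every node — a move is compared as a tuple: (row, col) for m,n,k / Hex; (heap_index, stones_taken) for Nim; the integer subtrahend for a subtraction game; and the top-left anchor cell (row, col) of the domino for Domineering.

PV length from [.X./.XO/O.X]: 1 ply

ply 1, O at .X./.XO/O.X | (0,0)=-1→OX./.XO/O.X; (0,2)=-1→.XO/.XO/O.X; (1,0)=-1→.X./OXO/O.X; (2,1)=+1→.X./.XO/OOX*
ply 2: .X./.XO/OOX is terminal -1 (X); from .X./.XO/O.X depth 4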